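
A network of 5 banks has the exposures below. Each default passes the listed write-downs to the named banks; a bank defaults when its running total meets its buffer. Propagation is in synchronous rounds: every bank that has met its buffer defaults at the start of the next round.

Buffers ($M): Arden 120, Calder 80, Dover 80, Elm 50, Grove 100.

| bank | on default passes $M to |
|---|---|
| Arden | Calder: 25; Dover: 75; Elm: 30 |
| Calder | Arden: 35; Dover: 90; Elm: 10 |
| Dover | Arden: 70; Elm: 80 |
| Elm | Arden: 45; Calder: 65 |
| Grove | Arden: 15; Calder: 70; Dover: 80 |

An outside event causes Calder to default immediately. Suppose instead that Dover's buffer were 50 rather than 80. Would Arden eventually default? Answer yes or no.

With Dover's buffer at 50:
Round 1 — Calder defaults (initial).
  Arden: +35 → 35 < 120
  Dover: +90 → 90 ≥ 50
  Elm: +10 → 10 < 50
Round 2 — Dover defaults.
  Arden: +70 → 105 < 120
  Elm: +80 → 90 ≥ 50
Round 3 — Elm defaults.
  Arden: +45 → 150 ≥ 120
Round 4 — Arden defaults.
No further defaults.

yes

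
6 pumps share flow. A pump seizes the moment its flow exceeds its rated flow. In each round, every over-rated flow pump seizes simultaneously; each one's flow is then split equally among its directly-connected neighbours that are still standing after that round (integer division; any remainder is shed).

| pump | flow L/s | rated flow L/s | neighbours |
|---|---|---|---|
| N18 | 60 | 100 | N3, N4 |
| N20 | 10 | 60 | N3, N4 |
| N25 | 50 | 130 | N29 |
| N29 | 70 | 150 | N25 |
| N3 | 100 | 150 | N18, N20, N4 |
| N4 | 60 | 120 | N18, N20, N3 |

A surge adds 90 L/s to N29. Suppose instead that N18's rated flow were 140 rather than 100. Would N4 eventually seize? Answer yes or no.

no

With N18's rated flow at 140:
Round 1 — N29 at 160 > 150. N29 seizes.
  N29 sheds 160 L/s to N25: 160 each.
    N25: 50+160 = 210 > 130
Round 2 — N25 seizes.
  N25 sheds 210 L/s: no online neighbours, lost.
No further seizures.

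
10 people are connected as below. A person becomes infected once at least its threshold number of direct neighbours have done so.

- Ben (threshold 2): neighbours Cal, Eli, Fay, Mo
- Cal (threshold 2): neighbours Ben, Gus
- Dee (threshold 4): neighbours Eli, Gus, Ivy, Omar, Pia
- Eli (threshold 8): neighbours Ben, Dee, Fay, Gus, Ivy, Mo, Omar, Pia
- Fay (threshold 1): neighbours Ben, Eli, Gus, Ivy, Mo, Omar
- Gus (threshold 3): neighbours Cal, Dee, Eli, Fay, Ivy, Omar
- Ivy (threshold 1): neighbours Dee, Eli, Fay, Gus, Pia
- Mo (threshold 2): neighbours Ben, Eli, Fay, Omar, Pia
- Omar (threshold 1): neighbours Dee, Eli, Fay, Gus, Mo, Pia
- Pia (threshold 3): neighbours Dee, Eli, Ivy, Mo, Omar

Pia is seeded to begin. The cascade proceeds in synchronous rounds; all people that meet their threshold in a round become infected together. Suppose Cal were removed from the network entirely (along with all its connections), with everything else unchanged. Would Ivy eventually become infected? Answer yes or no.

With Cal removed:
Round 1 — Pia becomes infected (initial).
Round 2 — checking thresholds:
  Dee: 1 of 5 neighbours < 4, holds.
  Eli: 1 of 8 neighbours < 8, holds.
  Ivy: 1 of 5 neighbours ≥ 1, becomes infected.
  Mo: 1 of 5 neighbours < 2, holds.
  Omar: 1 of 6 neighbours ≥ 1, becomes infected.
Round 3 — checking thresholds:
  Dee: 3 of 5 neighbours < 4, holds.
  Eli: 3 of 8 neighbours < 8, holds.
  Fay: 2 of 6 neighbours ≥ 1, becomes infected.
  Gus: 2 of 5 neighbours < 3, holds.
  Mo: 2 of 5 neighbours ≥ 2, becomes infected.
Round 4 — checking thresholds:
  Ben: 2 of 3 neighbours ≥ 2, becomes infected.
  Dee: 3 of 5 neighbours < 4, holds.
  Eli: 5 of 8 neighbours < 8, holds.
  Gus: 3 of 5 neighbours ≥ 3, becomes infected.
Round 5 — checking thresholds:
  Dee: 4 of 5 neighbours ≥ 4, becomes infected.
  Eli: 7 of 8 neighbours < 8, holds.
Round 6 — checking thresholds:
  Eli: 8 of 8 neighbours ≥ 8, becomes infected.
Round 7 — no new infections; cascade stops.

yes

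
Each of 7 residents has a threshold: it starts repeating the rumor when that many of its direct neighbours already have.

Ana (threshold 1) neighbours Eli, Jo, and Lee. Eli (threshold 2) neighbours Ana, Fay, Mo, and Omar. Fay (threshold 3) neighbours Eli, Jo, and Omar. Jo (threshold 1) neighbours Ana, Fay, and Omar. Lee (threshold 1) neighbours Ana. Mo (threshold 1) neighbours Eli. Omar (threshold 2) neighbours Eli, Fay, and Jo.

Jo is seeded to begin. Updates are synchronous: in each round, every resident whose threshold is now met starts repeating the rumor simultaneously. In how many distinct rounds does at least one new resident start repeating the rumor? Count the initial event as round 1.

Round 1 — Jo starts repeating the rumor (initial).
Round 2 — checking thresholds:
  Ana: 1 of 3 neighbours ≥ 1, starts repeating the rumor.
  Fay: 1 of 3 neighbours < 3, holds.
  Omar: 1 of 3 neighbours < 2, holds.
Round 3 — checking thresholds:
  Eli: 1 of 4 neighbours < 2, holds.
  Fay: 1 of 3 neighbours < 3, holds.
  Lee: 1 of 1 neighbours ≥ 1, starts repeating the rumor.
  Omar: 1 of 3 neighbours < 2, holds.
Round 4 — no new spreads; cascade stops.

3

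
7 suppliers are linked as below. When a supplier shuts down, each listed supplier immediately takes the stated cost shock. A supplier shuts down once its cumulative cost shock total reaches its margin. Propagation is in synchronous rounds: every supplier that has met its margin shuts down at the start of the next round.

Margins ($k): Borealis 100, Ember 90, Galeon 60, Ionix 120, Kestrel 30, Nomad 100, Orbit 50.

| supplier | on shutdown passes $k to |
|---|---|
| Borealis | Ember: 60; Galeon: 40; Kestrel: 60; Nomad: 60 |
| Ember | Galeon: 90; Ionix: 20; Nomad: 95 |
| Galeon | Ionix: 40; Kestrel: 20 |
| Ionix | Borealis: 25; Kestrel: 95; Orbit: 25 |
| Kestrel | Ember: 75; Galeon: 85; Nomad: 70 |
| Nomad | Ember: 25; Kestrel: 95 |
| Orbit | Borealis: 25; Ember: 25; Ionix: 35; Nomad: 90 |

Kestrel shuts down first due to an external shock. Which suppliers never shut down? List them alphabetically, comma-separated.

Borealis, Ember, Ionix, Nomad, Orbit

Round 1 — Kestrel shuts down (initial).
  Ember: +75 → 75 < 90
  Galeon: +85 → 85 ≥ 60
  Nomad: +70 → 70 < 100
Round 2 — Galeon shuts down.
  Ionix: +40 → 40 < 120
No further shutdowns.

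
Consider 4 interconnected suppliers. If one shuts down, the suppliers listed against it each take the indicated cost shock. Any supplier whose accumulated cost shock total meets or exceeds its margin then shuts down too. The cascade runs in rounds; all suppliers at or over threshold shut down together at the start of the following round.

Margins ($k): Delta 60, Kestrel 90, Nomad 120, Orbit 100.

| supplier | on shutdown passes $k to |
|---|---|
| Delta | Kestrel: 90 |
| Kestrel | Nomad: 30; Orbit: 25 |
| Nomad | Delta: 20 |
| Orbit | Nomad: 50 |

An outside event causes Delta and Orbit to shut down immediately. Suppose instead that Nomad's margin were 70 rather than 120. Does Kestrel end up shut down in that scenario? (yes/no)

yes

With Nomad's margin at 70:
Round 1 — Delta, Orbit shut down (initial).
  Kestrel: +90 → 90 ≥ 90
  Nomad: +50 → 50 < 70
Round 2 — Kestrel shuts down.
  Nomad: +30 → 80 ≥ 70
Round 3 — Nomad shuts down.
No further shutdowns.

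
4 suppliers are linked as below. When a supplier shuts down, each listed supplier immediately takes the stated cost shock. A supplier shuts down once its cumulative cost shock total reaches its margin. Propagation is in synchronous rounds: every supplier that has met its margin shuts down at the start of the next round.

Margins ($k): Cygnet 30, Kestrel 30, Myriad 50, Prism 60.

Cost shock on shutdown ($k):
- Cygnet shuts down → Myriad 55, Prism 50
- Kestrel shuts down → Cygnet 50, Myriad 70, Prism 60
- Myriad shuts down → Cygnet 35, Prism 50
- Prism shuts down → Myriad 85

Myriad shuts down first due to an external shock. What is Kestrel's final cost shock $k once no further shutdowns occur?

0

Round 1 — Myriad shuts down (initial).
  Cygnet: +35 → 35 ≥ 30
  Prism: +50 → 50 < 60
Round 2 — Cygnet shuts down.
  Prism: +50 → 100 ≥ 60
Round 3 — Prism shuts down.
No further shutdowns.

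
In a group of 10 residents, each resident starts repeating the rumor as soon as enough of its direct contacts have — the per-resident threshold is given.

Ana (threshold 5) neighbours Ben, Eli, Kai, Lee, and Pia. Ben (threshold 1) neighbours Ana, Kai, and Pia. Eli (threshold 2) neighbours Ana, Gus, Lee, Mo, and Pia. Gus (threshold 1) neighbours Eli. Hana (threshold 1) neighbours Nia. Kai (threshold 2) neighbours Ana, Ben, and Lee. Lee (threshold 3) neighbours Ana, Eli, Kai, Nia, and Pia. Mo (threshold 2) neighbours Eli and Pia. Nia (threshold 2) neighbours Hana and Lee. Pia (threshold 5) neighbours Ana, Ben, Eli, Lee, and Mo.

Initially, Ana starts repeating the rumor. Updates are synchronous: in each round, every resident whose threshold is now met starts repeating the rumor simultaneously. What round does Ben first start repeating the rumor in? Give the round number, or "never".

2

Round 1 — Ana starts repeating the rumor (initial).
Round 2 — checking thresholds:
  Ben: 1 of 3 neighbours ≥ 1, starts repeating the rumor.
  Eli: 1 of 5 neighbours < 2, below threshold.
  Kai: 1 of 3 neighbours < 2, below threshold.
  Lee: 1 of 5 neighbours < 3, below threshold.
  Pia: 1 of 5 neighbours < 5, below threshold.
Round 3 — checking thresholds:
  Eli: 1 of 5 neighbours < 2, below threshold.
  Kai: 2 of 3 neighbours ≥ 2, starts repeating the rumor.
  Lee: 1 of 5 neighbours < 3, below threshold.
  Pia: 2 of 5 neighbours < 5, below threshold.
Round 4 — no new spreads; cascade stops.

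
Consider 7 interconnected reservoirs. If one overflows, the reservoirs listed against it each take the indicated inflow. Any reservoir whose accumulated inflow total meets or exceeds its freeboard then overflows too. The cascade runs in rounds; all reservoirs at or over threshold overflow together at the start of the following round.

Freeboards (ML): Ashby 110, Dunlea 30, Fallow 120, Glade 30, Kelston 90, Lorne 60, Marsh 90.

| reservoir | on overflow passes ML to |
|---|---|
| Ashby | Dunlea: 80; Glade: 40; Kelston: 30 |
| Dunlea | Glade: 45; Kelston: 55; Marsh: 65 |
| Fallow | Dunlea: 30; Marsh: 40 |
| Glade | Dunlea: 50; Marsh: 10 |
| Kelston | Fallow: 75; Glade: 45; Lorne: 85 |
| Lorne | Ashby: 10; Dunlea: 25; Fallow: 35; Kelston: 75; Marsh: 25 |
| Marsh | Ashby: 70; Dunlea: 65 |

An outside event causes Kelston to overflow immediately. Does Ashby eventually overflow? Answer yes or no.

Round 1 — Kelston overflows (initial).
  Fallow: +75 → 75 < 120
  Glade: +45 → 45 ≥ 30
  Lorne: +85 → 85 ≥ 60
Round 2 — Glade, Lorne overflow.
  Ashby: +10 → 10 < 110
  Dunlea: +50+25 → 75 ≥ 30
  Fallow: +35 → 110 < 120
  Marsh: +10+25 → 35 < 90
Round 3 — Dunlea overflows.
  Marsh: +65 → 100 ≥ 90
Round 4 — Marsh overflows.
  Ashby: +70 → 80 < 110
No further overflows.

no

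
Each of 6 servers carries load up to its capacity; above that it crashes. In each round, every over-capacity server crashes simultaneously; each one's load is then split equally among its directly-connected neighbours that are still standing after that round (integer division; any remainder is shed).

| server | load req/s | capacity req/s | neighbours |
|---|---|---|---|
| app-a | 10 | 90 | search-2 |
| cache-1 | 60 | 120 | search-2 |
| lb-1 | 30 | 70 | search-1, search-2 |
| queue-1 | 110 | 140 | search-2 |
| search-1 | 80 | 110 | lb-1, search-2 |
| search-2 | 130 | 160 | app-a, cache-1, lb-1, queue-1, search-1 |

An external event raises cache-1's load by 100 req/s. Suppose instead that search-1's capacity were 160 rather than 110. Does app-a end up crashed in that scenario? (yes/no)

no

With search-1's capacity at 160:
Round 1 — cache-1 at 160 > 120. cache-1 crashes.
  cache-1 sheds 160 req/s to search-2: 160 each.
    search-2: 130+160 = 290 > 160
Round 2 — search-2 crashes.
  search-2 sheds 290 req/s to app-a, lb-1, queue-1, search-1: 72 each (2 lost).
    app-a: 10+72 = 82 ≤ 90
    lb-1: 30+72 = 102 > 70
    queue-1: 110+72 = 182 > 140
    search-1: 80+72 = 152 ≤ 160
Round 3 — lb-1, queue-1 crash.
  lb-1 sheds 102 req/s to search-1: 102 each.
    search-1: 152+102 = 254 > 160
  queue-1 sheds 182 req/s: no online neighbours, lost.
Round 4 — search-1 crashes.
  search-1 sheds 254 req/s: no online neighbours, lost.
No further crashes.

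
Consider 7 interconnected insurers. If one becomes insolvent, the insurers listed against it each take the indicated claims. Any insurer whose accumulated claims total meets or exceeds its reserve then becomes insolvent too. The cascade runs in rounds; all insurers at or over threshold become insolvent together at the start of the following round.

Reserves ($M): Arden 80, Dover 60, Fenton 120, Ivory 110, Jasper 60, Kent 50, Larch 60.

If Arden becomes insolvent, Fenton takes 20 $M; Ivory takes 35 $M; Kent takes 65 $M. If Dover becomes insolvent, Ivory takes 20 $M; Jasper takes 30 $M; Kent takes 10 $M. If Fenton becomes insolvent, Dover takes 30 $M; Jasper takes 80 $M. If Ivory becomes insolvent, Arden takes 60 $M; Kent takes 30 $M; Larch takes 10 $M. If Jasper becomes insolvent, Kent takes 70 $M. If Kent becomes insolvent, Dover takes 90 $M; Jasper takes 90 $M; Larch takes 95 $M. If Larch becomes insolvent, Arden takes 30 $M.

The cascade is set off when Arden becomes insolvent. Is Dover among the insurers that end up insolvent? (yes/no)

Round 1 — Arden becomes insolvent (initial).
  Fenton: +20 → 20 < 120
  Ivory: +35 → 35 < 110
  Kent: +65 → 65 ≥ 50
Round 2 — Kent becomes insolvent.
  Dover: +90 → 90 ≥ 60
  Jasper: +90 → 90 ≥ 60
  Larch: +95 → 95 ≥ 60
Round 3 — Dover, Jasper, Larch become insolvent.
  Ivory: +20 → 55 < 110
No further insolvencies.

yes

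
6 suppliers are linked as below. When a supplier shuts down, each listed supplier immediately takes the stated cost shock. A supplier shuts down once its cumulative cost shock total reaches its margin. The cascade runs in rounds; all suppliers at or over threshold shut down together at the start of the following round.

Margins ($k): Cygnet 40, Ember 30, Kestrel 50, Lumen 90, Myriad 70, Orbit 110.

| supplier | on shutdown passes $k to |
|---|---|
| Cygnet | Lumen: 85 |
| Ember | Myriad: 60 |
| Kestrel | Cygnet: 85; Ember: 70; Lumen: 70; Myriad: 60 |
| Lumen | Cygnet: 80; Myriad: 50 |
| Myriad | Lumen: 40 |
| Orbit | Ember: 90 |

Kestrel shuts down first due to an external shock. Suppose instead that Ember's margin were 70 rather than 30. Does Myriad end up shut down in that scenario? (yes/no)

With Ember's margin at 70:
Round 1 — Kestrel shuts down (initial).
  Cygnet: +85 → 85 ≥ 40
  Ember: +70 → 70 ≥ 70
  Lumen: +70 → 70 < 90
  Myriad: +60 → 60 < 70
Round 2 — Cygnet, Ember shut down.
  Lumen: +85 → 155 ≥ 90
  Myriad: +60 → 120 ≥ 70
Round 3 — Lumen, Myriad shut down.
No further shutdowns.

yes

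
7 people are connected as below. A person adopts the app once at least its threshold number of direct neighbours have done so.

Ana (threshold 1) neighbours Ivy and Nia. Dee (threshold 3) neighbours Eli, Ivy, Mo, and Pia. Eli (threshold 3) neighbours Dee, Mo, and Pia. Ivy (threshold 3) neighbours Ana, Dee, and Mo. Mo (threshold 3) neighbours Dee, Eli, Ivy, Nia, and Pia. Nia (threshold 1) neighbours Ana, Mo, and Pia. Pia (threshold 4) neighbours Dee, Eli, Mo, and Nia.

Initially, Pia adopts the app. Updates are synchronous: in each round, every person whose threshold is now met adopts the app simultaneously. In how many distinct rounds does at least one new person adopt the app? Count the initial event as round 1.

Round 1 — Pia adopts the app (initial).
Round 2 — checking thresholds:
  Dee: 1 of 4 neighbours < 3, holds.
  Eli: 1 of 3 neighbours < 3, holds.
  Mo: 1 of 5 neighbours < 3, holds.
  Nia: 1 of 3 neighbours ≥ 1, adopts the app.
Round 3 — checking thresholds:
  Ana: 1 of 2 neighbours ≥ 1, adopts the app.
  Dee: 1 of 4 neighbours < 3, holds.
  Eli: 1 of 3 neighbours < 3, holds.
  Mo: 2 of 5 neighbours < 3, holds.
Round 4 — no new adoptions; cascade stops.

3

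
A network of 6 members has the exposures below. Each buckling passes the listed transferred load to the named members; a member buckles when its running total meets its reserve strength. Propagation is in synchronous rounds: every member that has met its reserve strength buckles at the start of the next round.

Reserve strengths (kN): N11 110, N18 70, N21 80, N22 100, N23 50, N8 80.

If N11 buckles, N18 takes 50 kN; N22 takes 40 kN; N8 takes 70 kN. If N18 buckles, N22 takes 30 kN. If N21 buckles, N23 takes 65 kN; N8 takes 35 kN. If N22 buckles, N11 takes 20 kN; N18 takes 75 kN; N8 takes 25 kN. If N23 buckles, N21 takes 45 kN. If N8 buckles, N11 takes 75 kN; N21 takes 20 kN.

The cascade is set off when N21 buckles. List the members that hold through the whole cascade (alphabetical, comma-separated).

N11, N18, N22, N8

Round 1 — N21 buckles (initial).
  N23: +65 → 65 ≥ 50
  N8: +35 → 35 < 80
Round 2 — N23 buckles.
No further bucklings.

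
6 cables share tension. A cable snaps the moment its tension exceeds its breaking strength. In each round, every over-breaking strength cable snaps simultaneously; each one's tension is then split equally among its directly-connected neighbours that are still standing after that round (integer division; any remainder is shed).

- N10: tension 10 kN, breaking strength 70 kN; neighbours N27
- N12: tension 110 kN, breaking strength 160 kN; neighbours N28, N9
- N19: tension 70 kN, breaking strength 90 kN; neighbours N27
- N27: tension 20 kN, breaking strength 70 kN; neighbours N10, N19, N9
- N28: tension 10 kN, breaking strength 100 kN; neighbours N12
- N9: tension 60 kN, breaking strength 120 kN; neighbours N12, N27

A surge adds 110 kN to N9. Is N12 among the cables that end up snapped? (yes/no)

yes

Round 1 — N9 at 170 > 120. N9 snaps.
  N9 sheds 170 kN to N12, N27: 85 each.
    N12: 110+85 = 195 > 160
    N27: 20+85 = 105 > 70
Round 2 — N12, N27 snap.
  N12 sheds 195 kN to N28: 195 each.
    N28: 10+195 = 205 > 100
  N27 sheds 105 kN to N10, N19: 52 each (1 lost).
    N10: 10+52 = 62 ≤ 70
    N19: 70+52 = 122 > 90
Round 3 — N19, N28 snap.
  N19 sheds 122 kN: no online neighbours, lost.
  N28 sheds 205 kN: no online neighbours, lost.
No further breaks.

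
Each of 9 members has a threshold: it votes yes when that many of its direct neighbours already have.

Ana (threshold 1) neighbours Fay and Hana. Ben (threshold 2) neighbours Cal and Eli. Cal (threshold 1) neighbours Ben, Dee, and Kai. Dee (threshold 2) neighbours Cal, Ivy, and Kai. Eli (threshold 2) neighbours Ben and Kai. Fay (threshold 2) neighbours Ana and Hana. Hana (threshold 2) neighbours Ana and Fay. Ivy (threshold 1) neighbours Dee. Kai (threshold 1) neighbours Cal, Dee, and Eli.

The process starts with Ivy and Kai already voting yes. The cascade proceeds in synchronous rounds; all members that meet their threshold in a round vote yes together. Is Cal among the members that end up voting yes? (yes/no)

yes

Round 1 — Ivy, Kai vote yes (initial).
Round 2 — checking thresholds:
  Cal: 1 of 3 neighbours ≥ 1, votes yes.
  Dee: 2 of 3 neighbours ≥ 2, votes yes.
  Eli: 1 of 2 neighbours < 2, not yet.
Round 3 — no new yes votes; cascade stops.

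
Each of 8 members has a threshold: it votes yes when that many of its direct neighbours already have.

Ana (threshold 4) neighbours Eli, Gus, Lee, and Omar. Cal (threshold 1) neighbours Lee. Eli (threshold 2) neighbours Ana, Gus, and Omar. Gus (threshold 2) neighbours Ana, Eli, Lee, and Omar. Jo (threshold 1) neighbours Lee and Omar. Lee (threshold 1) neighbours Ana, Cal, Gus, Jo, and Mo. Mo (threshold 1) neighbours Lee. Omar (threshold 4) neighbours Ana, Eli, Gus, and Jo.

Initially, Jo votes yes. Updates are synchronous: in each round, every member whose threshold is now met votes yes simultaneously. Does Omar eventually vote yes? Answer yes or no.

Round 1 — Jo votes yes (initial).
Round 2 — checking thresholds:
  Lee: 1 of 5 neighbours ≥ 1, votes yes.
  Omar: 1 of 4 neighbours < 4, holds.
Round 3 — checking thresholds:
  Ana: 1 of 4 neighbours < 4, holds.
  Cal: 1 of 1 neighbours ≥ 1, votes yes.
  Gus: 1 of 4 neighbours < 2, holds.
  Mo: 1 of 1 neighbours ≥ 1, votes yes.
  Omar: 1 of 4 neighbours < 4, holds.
Round 4 — no new yes votes; cascade stops.

no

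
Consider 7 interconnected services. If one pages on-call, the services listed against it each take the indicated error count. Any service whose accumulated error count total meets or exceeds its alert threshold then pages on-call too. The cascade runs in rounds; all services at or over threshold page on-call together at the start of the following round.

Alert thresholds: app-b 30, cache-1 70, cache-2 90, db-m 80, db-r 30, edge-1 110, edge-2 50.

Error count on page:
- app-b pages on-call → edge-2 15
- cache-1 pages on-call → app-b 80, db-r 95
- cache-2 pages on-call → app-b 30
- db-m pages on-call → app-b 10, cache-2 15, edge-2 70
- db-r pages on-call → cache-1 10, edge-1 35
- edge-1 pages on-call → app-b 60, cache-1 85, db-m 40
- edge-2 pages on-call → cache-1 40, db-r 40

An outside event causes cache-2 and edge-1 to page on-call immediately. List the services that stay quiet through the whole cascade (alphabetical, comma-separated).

db-m, edge-2

Round 1 — cache-2, edge-1 page on-call (initial).
  app-b: +30+60 → 90 ≥ 30
  cache-1: +85 → 85 ≥ 70
  db-m: +40 → 40 < 80
Round 2 — app-b, cache-1 page on-call.
  db-r: +95 → 95 ≥ 30
  edge-2: +15 → 15 < 50
Round 3 — db-r pages on-call.
No further pages.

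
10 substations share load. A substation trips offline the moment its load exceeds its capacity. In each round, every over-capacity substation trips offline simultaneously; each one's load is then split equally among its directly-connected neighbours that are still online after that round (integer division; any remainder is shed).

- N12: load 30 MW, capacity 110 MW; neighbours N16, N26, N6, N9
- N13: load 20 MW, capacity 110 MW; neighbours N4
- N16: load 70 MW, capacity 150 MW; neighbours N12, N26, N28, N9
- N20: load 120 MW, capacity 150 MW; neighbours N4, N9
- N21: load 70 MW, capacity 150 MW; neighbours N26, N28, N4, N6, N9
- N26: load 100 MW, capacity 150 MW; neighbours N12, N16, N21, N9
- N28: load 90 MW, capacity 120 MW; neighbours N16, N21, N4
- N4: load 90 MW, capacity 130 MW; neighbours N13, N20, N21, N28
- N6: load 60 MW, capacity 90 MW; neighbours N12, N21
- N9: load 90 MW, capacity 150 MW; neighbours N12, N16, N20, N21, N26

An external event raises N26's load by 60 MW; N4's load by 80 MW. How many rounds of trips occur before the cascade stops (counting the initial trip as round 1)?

Round 1 — N26 at 160 > 150; N4 at 170 > 130. N26, N4 trip offline.
  N26 sheds 160 MW to N12, N16, N21, N9: 40 each.
    N12: 30+40 = 70 ≤ 110
    N16: 70+40 = 110 ≤ 150
    N21: 70+40 = 110 ≤ 150
    N9: 90+40 = 130 ≤ 150
  N4 sheds 170 MW to N13, N20, N21, N28: 42 each (2 lost).
    N13: 20+42 = 62 ≤ 110
    N20: 120+42 = 162 > 150
    N21: 110+42 = 152 > 150
    N28: 90+42 = 132 > 120
Round 2 — N20, N21, N28 trip offline.
  N20 sheds 162 MW to N9: 162 each.
    N9: 130+162 = 292 > 150
  N21 sheds 152 MW to N6, N9: 76 each.
    N6: 60+76 = 136 > 90
    N9: 292+76 = 368 > 150
  N28 sheds 132 MW to N16: 132 each.
    N16: 110+132 = 242 > 150
Round 3 — N16, N6, N9 trip offline.
  N16 sheds 242 MW to N12: 242 each.
    N12: 70+242 = 312 > 110
  N6 sheds 136 MW to N12: 136 each.
    N12: 312+136 = 448 > 110
  N9 sheds 368 MW to N12: 368 each.
    N12: 448+368 = 816 > 110
Round 4 — N12 trips offline.
  N12 sheds 816 MW: no online neighbours, lost.
No further trips.

4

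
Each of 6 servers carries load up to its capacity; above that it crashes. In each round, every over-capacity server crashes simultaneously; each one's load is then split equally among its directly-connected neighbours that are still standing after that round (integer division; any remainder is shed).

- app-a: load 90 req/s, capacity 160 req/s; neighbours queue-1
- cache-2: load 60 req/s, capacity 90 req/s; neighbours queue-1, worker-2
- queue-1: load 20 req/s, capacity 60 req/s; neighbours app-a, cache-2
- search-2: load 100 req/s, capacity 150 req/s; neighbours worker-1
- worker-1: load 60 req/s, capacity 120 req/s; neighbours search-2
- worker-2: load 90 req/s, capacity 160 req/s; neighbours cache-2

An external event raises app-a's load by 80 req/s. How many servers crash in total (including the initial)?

4

Round 1 — app-a at 170 > 160. app-a crashes.
  app-a sheds 170 req/s to queue-1: 170 each.
    queue-1: 20+170 = 190 > 60
Round 2 — queue-1 crashes.
  queue-1 sheds 190 req/s to cache-2: 190 each.
    cache-2: 60+190 = 250 > 90
Round 3 — cache-2 crashes.
  cache-2 sheds 250 req/s to worker-2: 250 each.
    worker-2: 90+250 = 340 > 160
Round 4 — worker-2 crashes.
  worker-2 sheds 340 req/s: no online neighbours, lost.
No further crashes.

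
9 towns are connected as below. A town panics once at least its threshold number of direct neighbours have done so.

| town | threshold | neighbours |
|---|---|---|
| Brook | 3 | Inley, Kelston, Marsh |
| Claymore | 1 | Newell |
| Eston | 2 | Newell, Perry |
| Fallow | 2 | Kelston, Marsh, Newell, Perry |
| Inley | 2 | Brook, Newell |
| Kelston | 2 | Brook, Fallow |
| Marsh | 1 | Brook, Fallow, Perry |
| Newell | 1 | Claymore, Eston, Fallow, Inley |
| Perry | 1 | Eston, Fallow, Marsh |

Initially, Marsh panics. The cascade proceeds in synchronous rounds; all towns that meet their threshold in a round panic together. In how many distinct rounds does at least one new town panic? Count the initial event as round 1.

5

Round 1 — Marsh panics (initial).
Round 2 — checking thresholds:
  Brook: 1 of 3 neighbours < 3, holds.
  Fallow: 1 of 4 neighbours < 2, holds.
  Perry: 1 of 3 neighbours ≥ 1, panics.
Round 3 — checking thresholds:
  Brook: 1 of 3 neighbours < 3, holds.
  Eston: 1 of 2 neighbours < 2, holds.
  Fallow: 2 of 4 neighbours ≥ 2, panics.
Round 4 — checking thresholds:
  Brook: 1 of 3 neighbours < 3, holds.
  Eston: 1 of 2 neighbours < 2, holds.
  Kelston: 1 of 2 neighbours < 2, holds.
  Newell: 1 of 4 neighbours ≥ 1, panics.
Round 5 — checking thresholds:
  Brook: 1 of 3 neighbours < 3, holds.
  Claymore: 1 of 1 neighbours ≥ 1, panics.
  Eston: 2 of 2 neighbours ≥ 2, panics.
  Inley: 1 of 2 neighbours < 2, holds.
  Kelston: 1 of 2 neighbours < 2, holds.
Round 6 — no new panics; cascade stops.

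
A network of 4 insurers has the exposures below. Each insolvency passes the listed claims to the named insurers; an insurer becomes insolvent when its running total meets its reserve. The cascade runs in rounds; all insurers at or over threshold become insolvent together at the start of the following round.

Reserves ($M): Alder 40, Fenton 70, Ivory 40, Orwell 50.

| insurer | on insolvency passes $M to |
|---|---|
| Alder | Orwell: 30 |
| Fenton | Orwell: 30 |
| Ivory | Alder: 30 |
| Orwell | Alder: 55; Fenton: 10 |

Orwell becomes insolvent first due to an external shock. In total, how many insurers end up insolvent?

Round 1 — Orwell becomes insolvent (initial).
  Alder: +55 → 55 ≥ 40
  Fenton: +10 → 10 < 70
Round 2 — Alder becomes insolvent.
No further insolvencies.

2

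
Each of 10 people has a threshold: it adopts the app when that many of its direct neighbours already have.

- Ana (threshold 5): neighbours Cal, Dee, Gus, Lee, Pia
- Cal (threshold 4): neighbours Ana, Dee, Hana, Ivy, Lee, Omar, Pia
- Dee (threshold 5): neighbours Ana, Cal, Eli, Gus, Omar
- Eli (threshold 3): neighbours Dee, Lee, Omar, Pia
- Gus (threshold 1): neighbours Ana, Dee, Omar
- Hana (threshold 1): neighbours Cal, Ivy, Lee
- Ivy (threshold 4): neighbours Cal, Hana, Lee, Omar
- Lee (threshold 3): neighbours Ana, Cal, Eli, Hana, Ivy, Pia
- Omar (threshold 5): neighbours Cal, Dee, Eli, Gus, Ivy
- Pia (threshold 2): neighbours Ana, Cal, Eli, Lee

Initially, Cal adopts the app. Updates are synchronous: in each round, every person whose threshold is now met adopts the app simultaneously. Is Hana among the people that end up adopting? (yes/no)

Round 1 — Cal adopts the app (initial).
Round 2 — checking thresholds:
  Ana: 1 of 5 neighbours < 5, below threshold.
  Dee: 1 of 5 neighbours < 5, below threshold.
  Hana: 1 of 3 neighbours ≥ 1, adopts the app.
  Ivy: 1 of 4 neighbours < 4, below threshold.
  Lee: 1 of 6 neighbours < 3, below threshold.
  Omar: 1 of 5 neighbours < 5, below threshold.
  Pia: 1 of 4 neighbours < 2, below threshold.
Round 3 — no new adoptions; cascade stops.

yes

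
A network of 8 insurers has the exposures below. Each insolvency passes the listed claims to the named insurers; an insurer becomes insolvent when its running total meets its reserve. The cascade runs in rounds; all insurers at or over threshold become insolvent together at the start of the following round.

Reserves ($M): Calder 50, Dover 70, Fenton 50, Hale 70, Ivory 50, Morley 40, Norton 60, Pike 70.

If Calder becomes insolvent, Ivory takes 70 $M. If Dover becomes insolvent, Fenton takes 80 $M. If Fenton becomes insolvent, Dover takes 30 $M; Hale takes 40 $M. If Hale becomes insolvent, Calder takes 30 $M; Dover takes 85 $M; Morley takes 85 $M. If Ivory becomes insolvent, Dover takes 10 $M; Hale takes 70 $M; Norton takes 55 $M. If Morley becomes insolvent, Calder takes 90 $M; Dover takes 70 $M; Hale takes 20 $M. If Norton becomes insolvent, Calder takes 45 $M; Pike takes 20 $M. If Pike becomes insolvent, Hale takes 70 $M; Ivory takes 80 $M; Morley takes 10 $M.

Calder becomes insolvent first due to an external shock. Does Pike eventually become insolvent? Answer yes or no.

no

Round 1 — Calder becomes insolvent (initial).
  Ivory: +70 → 70 ≥ 50
Round 2 — Ivory becomes insolvent.
  Dover: +10 → 10 < 70
  Hale: +70 → 70 ≥ 70
  Norton: +55 → 55 < 60
Round 3 — Hale becomes insolvent.
  Dover: +85 → 95 ≥ 70
  Morley: +85 → 85 ≥ 40
Round 4 — Dover, Morley become insolvent.
  Fenton: +80 → 80 ≥ 50
Round 5 — Fenton becomes insolvent.
No further insolvencies.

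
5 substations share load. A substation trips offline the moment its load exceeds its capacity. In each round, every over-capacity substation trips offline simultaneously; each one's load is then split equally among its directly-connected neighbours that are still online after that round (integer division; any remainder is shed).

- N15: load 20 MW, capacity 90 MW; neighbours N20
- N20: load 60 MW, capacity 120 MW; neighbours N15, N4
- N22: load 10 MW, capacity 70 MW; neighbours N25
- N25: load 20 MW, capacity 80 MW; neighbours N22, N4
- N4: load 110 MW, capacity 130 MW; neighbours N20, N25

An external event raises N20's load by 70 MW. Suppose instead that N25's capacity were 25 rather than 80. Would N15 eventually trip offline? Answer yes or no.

no

With N25's capacity at 25:
Round 1 — N20 at 130 > 120. N20 trips offline.
  N20 sheds 130 MW to N15, N4: 65 each.
    N15: 20+65 = 85 ≤ 90
    N4: 110+65 = 175 > 130
Round 2 — N4 trips offline.
  N4 sheds 175 MW to N25: 175 each.
    N25: 20+175 = 195 > 25
Round 3 — N25 trips offline.
  N25 sheds 195 MW to N22: 195 each.
    N22: 10+195 = 205 > 70
Round 4 — N22 trips offline.
  N22 sheds 205 MW: no online neighbours, lost.
No further trips.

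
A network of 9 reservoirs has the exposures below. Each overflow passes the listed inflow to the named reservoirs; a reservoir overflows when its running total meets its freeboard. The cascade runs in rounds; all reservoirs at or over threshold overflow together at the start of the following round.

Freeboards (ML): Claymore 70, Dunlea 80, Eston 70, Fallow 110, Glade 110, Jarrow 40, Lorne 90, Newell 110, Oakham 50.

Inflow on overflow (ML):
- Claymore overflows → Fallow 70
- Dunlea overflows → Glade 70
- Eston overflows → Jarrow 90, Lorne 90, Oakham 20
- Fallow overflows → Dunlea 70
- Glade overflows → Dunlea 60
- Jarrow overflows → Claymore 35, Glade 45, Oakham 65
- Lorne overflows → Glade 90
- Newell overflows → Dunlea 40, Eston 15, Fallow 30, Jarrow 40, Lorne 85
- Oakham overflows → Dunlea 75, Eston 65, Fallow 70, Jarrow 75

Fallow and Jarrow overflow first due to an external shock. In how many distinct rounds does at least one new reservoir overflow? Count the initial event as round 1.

4

Round 1 — Fallow, Jarrow overflow (initial).
  Claymore: +35 → 35 < 70
  Dunlea: +70 → 70 < 80
  Glade: +45 → 45 < 110
  Oakham: +65 → 65 ≥ 50
Round 2 — Oakham overflows.
  Dunlea: +75 → 145 ≥ 80
  Eston: +65 → 65 < 70
Round 3 — Dunlea overflows.
  Glade: +70 → 115 ≥ 110
Round 4 — Glade overflows.
No further overflows.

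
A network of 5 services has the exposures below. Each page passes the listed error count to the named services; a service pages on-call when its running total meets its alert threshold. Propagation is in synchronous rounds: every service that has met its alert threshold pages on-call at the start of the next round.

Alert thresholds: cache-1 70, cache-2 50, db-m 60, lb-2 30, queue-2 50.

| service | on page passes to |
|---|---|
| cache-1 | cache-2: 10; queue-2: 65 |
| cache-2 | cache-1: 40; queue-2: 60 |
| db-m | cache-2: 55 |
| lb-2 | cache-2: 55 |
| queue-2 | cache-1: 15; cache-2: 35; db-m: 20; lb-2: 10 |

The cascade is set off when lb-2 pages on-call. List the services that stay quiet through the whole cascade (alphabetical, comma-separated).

cache-1, db-m

Round 1 — lb-2 pages on-call (initial).
  cache-2: +55 → 55 ≥ 50
Round 2 — cache-2 pages on-call.
  cache-1: +40 → 40 < 70
  queue-2: +60 → 60 ≥ 50
Round 3 — queue-2 pages on-call.
  cache-1: +15 → 55 < 70
  db-m: +20 → 20 < 60
No further pages.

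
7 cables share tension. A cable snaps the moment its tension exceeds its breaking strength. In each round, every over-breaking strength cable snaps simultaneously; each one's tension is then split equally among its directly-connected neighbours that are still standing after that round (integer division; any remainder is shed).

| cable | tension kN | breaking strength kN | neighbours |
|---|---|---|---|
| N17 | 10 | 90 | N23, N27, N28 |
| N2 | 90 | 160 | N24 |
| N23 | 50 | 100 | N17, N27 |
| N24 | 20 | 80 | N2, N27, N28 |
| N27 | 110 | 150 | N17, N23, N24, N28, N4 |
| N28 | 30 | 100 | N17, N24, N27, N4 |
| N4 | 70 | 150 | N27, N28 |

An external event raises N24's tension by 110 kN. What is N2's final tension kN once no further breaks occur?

133

Round 1 — N24 at 130 > 80. N24 snaps.
  N24 sheds 130 kN to N2, N27, N28: 43 each (1 lost).
    N2: 90+43 = 133 ≤ 160
    N27: 110+43 = 153 > 150
    N28: 30+43 = 73 ≤ 100
Round 2 — N27 snaps.
  N27 sheds 153 kN to N17, N23, N28, N4: 38 each (1 lost).
    N17: 10+38 = 48 ≤ 90
    N23: 50+38 = 88 ≤ 100
    N28: 73+38 = 111 > 100
    N4: 70+38 = 108 ≤ 150
Round 3 — N28 snaps.
  N28 sheds 111 kN to N17, N4: 55 each (1 lost).
    N17: 48+55 = 103 > 90
    N4: 108+55 = 163 > 150
Round 4 — N17, N4 snap.
  N17 sheds 103 kN to N23: 103 each.
    N23: 88+103 = 191 > 100
  N4 sheds 163 kN: no online neighbours, lost.
Round 5 — N23 snaps.
  N23 sheds 191 kN: no online neighbours, lost.
No further breaks.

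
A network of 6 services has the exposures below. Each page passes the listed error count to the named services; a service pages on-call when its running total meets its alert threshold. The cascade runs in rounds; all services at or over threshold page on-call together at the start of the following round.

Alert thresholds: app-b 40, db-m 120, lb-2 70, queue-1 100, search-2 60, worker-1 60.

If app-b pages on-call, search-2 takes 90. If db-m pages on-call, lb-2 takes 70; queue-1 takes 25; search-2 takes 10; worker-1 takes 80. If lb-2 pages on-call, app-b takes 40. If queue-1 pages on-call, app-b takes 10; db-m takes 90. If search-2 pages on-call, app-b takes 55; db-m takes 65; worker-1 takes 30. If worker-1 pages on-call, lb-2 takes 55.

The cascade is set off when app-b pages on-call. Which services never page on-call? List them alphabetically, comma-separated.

db-m, lb-2, queue-1, worker-1

Round 1 — app-b pages on-call (initial).
  search-2: +90 → 90 ≥ 60
Round 2 — search-2 pages on-call.
  db-m: +65 → 65 < 120
  worker-1: +30 → 30 < 60
No further pages.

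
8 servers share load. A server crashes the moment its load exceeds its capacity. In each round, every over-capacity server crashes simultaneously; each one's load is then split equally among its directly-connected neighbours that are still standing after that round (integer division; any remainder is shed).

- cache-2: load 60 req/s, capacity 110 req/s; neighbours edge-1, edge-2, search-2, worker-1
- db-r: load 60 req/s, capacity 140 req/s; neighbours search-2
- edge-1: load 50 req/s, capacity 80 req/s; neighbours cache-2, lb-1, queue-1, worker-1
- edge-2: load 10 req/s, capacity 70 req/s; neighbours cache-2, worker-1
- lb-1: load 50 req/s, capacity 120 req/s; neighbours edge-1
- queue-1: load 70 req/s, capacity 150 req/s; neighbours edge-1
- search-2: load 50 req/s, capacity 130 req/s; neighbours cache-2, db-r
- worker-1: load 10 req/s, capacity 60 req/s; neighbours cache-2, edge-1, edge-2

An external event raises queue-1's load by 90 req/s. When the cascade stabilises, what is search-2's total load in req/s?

Round 1 — queue-1 at 160 > 150. queue-1 crashes.
  queue-1 sheds 160 req/s to edge-1: 160 each.
    edge-1: 50+160 = 210 > 80
Round 2 — edge-1 crashes.
  edge-1 sheds 210 req/s to cache-2, lb-1, worker-1: 70 each.
    cache-2: 60+70 = 130 > 110
    lb-1: 50+70 = 120 ≤ 120
    worker-1: 10+70 = 80 > 60
Round 3 — cache-2, worker-1 crash.
  cache-2 sheds 130 req/s to edge-2, search-2: 65 each.
    edge-2: 10+65 = 75 > 70
    search-2: 50+65 = 115 ≤ 130
  worker-1 sheds 80 req/s to edge-2: 80 each.
    edge-2: 75+80 = 155 > 70
Round 4 — edge-2 crashes.
  edge-2 sheds 155 req/s: no online neighbours, lost.
No further crashes.

115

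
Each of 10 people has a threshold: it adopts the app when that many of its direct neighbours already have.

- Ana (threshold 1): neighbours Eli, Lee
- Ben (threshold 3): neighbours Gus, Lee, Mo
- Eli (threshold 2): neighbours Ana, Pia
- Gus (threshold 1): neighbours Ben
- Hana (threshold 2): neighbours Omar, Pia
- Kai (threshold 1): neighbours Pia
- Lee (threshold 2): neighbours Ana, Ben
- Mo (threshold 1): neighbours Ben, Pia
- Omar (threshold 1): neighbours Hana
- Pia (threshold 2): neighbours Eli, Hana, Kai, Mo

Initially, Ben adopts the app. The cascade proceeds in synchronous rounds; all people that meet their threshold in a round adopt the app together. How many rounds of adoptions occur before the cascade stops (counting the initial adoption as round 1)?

Round 1 — Ben adopts the app (initial).
Round 2 — checking thresholds:
  Gus: 1 of 1 neighbours ≥ 1, adopts the app.
  Lee: 1 of 2 neighbours < 2, below threshold.
  Mo: 1 of 2 neighbours ≥ 1, adopts the app.
Round 3 — no new adoptions; cascade stops.

2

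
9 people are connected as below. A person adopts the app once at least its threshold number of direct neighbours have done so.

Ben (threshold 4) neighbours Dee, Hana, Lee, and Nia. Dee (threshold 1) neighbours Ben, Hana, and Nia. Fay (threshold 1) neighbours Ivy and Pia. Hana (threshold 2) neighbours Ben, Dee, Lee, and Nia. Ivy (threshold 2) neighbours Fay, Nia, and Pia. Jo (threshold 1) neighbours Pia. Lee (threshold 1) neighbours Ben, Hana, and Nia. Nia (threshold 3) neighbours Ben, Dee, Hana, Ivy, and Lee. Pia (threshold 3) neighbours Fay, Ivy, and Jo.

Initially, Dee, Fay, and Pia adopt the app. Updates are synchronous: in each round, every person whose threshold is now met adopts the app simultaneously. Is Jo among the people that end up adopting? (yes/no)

Round 1 — Dee, Fay, Pia adopt the app (initial).
Round 2 — checking thresholds:
  Ben: 1 of 4 neighbours < 4, holds.
  Hana: 1 of 4 neighbours < 2, holds.
  Ivy: 2 of 3 neighbours ≥ 2, adopts the app.
  Jo: 1 of 1 neighbours ≥ 1, adopts the app.
  Nia: 1 of 5 neighbours < 3, holds.
Round 3 — no new adoptions; cascade stops.

yes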